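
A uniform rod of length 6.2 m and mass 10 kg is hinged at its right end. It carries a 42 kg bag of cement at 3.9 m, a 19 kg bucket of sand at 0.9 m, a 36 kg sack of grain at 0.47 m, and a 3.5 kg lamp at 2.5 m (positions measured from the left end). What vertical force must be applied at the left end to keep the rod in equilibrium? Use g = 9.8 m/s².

About the right end:
Beam weight: 10 × 9.8 = 98 N down at 3.1 m → arm 3.1 m, τ = 98 × 3.1 = 303.8 N·m counterclockwise.
Bag of cement: 42 × 9.8 = 411.6 N down at 3.9 m → arm 2.3 m, τ = 411.6 × 2.3 = 946.7 N·m counterclockwise.
Bucket of sand: 19 × 9.8 = 186.2 N down at 0.9 m → arm 5.3 m, τ = 186.2 × 5.3 = 986.9 N·m counterclockwise.
Sack of grain: 36 × 9.8 = 352.8 N down at 0.47 m → arm 5.73 m, τ = 352.8 × 5.73 = 2022 N·m counterclockwise.
Lamp: 3.5 × 9.8 = 34.3 N down at 2.5 m → arm 3.7 m, τ = 34.3 × 3.7 = 126.9 N·m counterclockwise.
Net moment of the loads = 4386 N·m counterclockwise.
The upward force F acts at the left end, arm 6.2 m, giving F × 6.2 clockwise.
Στ = 0 ⇒ F × 6.2 = 4386 ⇒ F = 4386 / 6.2 = 707 N.

F ≈ 707 N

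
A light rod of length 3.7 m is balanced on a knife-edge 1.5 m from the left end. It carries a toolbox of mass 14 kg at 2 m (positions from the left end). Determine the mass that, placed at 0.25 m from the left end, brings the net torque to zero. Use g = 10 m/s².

m ≈ 5.6 kg

Taking torques about the knife-edge (at 1.5 m from the left end):
Toolbox: 14 × 10 = 140 N down at 2 m → arm 0.5 m, τ = 140 × 0.5 = 70 N·m clockwise.
Net moment of known loads = 70 N·m clockwise.
An unknown mass m at 0.25 m has arm 1.25 m; its moment is m·g·1.25 counterclockwise.
For rotational equilibrium, m × 10 × 1.25 = 70, so m = 70 / (10 × 1.25) = 5.6 kg.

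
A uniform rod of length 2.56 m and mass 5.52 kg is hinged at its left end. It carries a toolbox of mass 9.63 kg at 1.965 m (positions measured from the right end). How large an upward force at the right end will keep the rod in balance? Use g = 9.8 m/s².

F ≈ 49 N

Taking torques about the left end:
Beam weight: 5.52 × 9.8 = 54.1 N down at 1.28 m → arm 1.28 m, τ = 54.1 × 1.28 = 69.25 N·m clockwise.
Toolbox: 9.63 × 9.8 = 94.37 N down at 1.965 m → arm 0.595 m, τ = 94.37 × 0.595 = 56.15 N·m clockwise.
Net moment of the loads = 125.4 N·m clockwise.
The upward force F acts at the right end, arm 2.56 m, giving F × 2.56 counterclockwise.
For rotational equilibrium, F × 2.56 = 125.4, so F = 125.4 / 2.56 = 49 N.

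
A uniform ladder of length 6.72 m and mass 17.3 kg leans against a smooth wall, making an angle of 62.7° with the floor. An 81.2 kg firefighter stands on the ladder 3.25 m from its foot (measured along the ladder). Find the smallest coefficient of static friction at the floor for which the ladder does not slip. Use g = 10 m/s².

Sum moments about the foot of the ladder (the floor normal and friction both act there and drop out).
Ladder weight 17.3×10 = 173 N acts at 3.36 m along the ladder; its horizontal arm is 3.36·cos62.7° = 1.541 m → τ = 266.6 N·m clockwise.
Firefighter: 81.2×10 = 812 N at 3.25 m → arm 1.491 m → τ = 1211 N·m clockwise.
Wall normal N acts horizontally at the top; its moment arm is the height L sinθ = 6.72·sin62.7° = 5.972 m, counterclockwise.
Setting net torque to zero: N × 5.972 = 1478 → N = 247.5 N.
ΣFx = 0 ⇒ f = N_wall = 247.5 N. ΣFy = 0 ⇒ N_floor = 985 N.
μ_min = f / N_floor = 247.5 / 985 = 0.251.

μ_min ≈ 0.251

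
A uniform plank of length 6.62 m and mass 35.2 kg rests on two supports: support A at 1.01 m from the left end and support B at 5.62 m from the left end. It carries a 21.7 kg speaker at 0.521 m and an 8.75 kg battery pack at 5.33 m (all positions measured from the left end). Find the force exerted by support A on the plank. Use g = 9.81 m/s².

R_A ≈ 414 N

Choose support B as the axis so its reaction then has zero moment arm.
Beam weight: 35.2 × 9.81 = 345.3 N down at 3.31 m → arm 2.31 m, τ = 345.3 × 2.31 = 797.6 N·m counterclockwise.
Speaker: 21.7 × 9.81 = 212.9 N down at 0.521 m → arm 5.099 m, τ = 212.9 × 5.099 = 1086 N·m counterclockwise.
Battery pack: 8.75 × 9.81 = 85.84 N down at 5.33 m → arm 0.29 m, τ = 85.84 × 0.29 = 24.89 N·m counterclockwise.
Net load moment about support B = 1908 N·m counterclockwise.
Reaction R at support A is upward at 1.01 m, arm 4.61 m → moment R × 4.61 clockwise.
For rotational equilibrium, R × 4.61 = 1908, so R = 414 N.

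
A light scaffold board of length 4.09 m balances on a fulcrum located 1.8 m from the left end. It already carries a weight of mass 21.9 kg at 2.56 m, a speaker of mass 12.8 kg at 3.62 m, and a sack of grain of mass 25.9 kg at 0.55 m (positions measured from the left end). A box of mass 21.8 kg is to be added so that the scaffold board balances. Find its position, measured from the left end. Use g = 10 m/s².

x ≈ 1.45 m from the left end

About the fulcrum (at 1.8 m from the left end):
Weight: 21.9 × 10 = 219 N down at 2.56 m → arm 0.76 m, τ = 219 × 0.76 = 166.4 N·m clockwise.
Speaker: 12.8 × 10 = 128 N down at 3.62 m → arm 1.82 m, τ = 128 × 1.82 = 233 N·m clockwise.
Sack of grain: 25.9 × 10 = 259 N down at 0.55 m → arm 1.25 m, τ = 259 × 1.25 = 323.8 N·m counterclockwise.
Net moment of existing loads = 75.6 N·m clockwise.
The box weighs 21.8 × 10 = 218 N and must supply an equal counterclockwise moment, so its lever arm about the fulcrum is 75.6 / 218 = 0.347 m.
That puts it at 1.8 − 0.347 = 1.45 m from the left end.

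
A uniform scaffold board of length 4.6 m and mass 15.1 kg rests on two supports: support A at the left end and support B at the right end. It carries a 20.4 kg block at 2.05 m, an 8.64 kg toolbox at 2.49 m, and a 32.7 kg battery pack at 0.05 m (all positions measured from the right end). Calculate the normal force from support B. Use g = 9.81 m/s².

R_B ≈ 541 N

Sum moments about support A (its reaction then has zero moment arm).
Beam weight: 15.1 × 9.81 = 148.1 N down at 2.3 m → arm 2.3 m, τ = 148.1 × 2.3 = 340.6 N·m clockwise.
Block: 20.4 × 9.81 = 200.1 N down at 2.05 m → arm 2.55 m, τ = 200.1 × 2.55 = 510.3 N·m clockwise.
Toolbox: 8.64 × 9.81 = 84.76 N down at 2.49 m → arm 2.11 m, τ = 84.76 × 2.11 = 178.8 N·m clockwise.
Battery pack: 32.7 × 9.81 = 320.8 N down at 0.05 m → arm 4.55 m, τ = 320.8 × 4.55 = 1460 N·m clockwise.
Net load moment about support A = 2490 N·m clockwise.
Reaction R at support B is upward at 0 m, arm 4.6 m → moment R × 4.6 counterclockwise.
Στ = 0 ⇒ R × 4.6 = 2490 ⇒ R = 541 N.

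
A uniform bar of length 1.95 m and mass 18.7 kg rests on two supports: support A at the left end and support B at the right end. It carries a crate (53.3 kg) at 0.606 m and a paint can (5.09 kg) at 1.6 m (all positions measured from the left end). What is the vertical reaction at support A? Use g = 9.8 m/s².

Sum moments about support B (its reaction then has zero moment arm).
Beam weight: 18.7 × 9.8 = 183.3 N down at 0.975 m → arm 0.975 m, τ = 183.3 × 0.975 = 178.7 N·m counterclockwise.
Crate: 53.3 × 9.8 = 522.3 N down at 0.606 m → arm 1.344 m, τ = 522.3 × 1.344 = 702 N·m counterclockwise.
Paint can: 5.09 × 9.8 = 49.88 N down at 1.6 m → arm 0.35 m, τ = 49.88 × 0.35 = 17.46 N·m counterclockwise.
Net load moment about support B = 898.2 N·m counterclockwise.
Reaction R at support A is upward at 0 m, arm 1.95 m → moment R × 1.95 clockwise.
Balancing moments: R × 1.95 = 898.2, giving R = 461 N.

R_A ≈ 461 N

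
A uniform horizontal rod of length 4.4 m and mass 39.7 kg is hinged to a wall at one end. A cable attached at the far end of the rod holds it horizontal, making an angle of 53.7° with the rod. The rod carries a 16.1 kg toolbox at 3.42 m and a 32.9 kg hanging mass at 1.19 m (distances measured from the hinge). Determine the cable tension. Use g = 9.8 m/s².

Take moments about the hinge.
Beam weight: 39.7 × 9.8 = 389.1 N down at 2.2 m → arm 2.2 m, τ = 389.1 × 2.2 = 856 N·m clockwise.
Toolbox: 16.1 × 9.8 = 157.8 N down at 3.42 m → arm 3.42 m, τ = 157.8 × 3.42 = 539.7 N·m clockwise.
Hanging mass: 32.9 × 9.8 = 322.4 N down at 1.19 m → arm 1.19 m, τ = 322.4 × 1.19 = 383.7 N·m clockwise.
Total clockwise load moment = 1779 N·m.
The cable tension T acts at 4.4 m; only its component perpendicular to the rod, T sinθ, produces torque. sin 53.7° = 0.8059.
Στ = 0 ⇒ T × 4.4 × 0.8059 = 1779 ⇒ T = 1779 / 3.546 = 502 N.

T ≈ 502 N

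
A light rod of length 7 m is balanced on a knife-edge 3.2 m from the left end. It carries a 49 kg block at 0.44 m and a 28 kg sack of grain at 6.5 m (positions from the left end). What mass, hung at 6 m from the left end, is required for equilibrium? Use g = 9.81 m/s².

m ≈ 15.3 kg

Choose the knife-edge (at 3.2 m from the left end) as the axis so the support reaction has zero arm there.
Block: 49 × 9.81 = 480.7 N down at 0.44 m → arm 2.76 m, τ = 480.7 × 2.76 = 1327 N·m counterclockwise.
Sack of grain: 28 × 9.81 = 274.7 N down at 6.5 m → arm 3.3 m, τ = 274.7 × 3.3 = 906.5 N·m clockwise.
Net moment of known loads = 420.5 N·m counterclockwise.
An unknown mass m at 6 m has arm 2.8 m; its moment is m·g·2.8 clockwise.
Setting net torque to zero: m × 9.81 × 2.8 = 420.5 → m = 420.5 / (9.81 × 2.8) = 15.3 kg.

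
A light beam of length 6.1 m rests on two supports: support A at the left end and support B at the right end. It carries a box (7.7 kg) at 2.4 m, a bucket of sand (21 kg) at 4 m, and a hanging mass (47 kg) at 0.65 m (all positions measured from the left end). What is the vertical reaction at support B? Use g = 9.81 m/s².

R_B ≈ 214 N

Taking torques about support A:
Box: 7.7 × 9.81 = 75.54 N down at 2.4 m → arm 2.4 m, τ = 75.54 × 2.4 = 181.3 N·m clockwise.
Bucket of sand: 21 × 9.81 = 206 N down at 4 m → arm 4 m, τ = 206 × 4 = 824 N·m clockwise.
Hanging mass: 47 × 9.81 = 461.1 N down at 0.65 m → arm 0.65 m, τ = 461.1 × 0.65 = 299.7 N·m clockwise.
Net load moment about support A = 1305 N·m clockwise.
Reaction R at support B is upward at 6.1 m, arm 6.1 m → moment R × 6.1 counterclockwise.
Setting net torque to zero: R × 6.1 = 1305 → R = 214 N.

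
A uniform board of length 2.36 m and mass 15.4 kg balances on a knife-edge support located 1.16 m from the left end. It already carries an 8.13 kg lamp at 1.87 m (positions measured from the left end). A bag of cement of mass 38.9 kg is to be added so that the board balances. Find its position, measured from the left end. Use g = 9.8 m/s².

About the knife-edge support (at 1.16 m from the left end):
Beam weight: 15.4 × 9.8 = 150.9 N down at 1.18 m → arm 0.02 m, τ = 150.9 × 0.02 = 3.018 N·m clockwise.
Lamp: 8.13 × 9.8 = 79.67 N down at 1.87 m → arm 0.71 m, τ = 79.67 × 0.71 = 56.57 N·m clockwise.
Net moment of existing loads = 59.59 N·m clockwise.
The bag of cement weighs 38.9 × 9.8 = 381.2 N and must supply an equal counterclockwise moment, so its lever arm about the knife-edge support is 59.59 / 381.2 = 0.156 m.
That puts it at 1.16 − 0.156 = 1 m from the left end.

x ≈ 1 m from the left end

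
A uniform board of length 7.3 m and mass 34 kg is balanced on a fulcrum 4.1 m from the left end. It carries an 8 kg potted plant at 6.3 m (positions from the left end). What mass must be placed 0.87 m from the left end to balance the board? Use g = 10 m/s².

Take moments about the fulcrum (at 4.1 m from the left end).
Beam weight: 34 × 10 = 340 N down at 3.65 m → arm 0.45 m, τ = 340 × 0.45 = 153 N·m counterclockwise.
Potted plant: 8 × 10 = 80 N down at 6.3 m → arm 2.2 m, τ = 80 × 2.2 = 176 N·m clockwise.
Net moment of known loads = 23 N·m clockwise.
An unknown mass m at 0.87 m has arm 3.23 m; its moment is m·g·3.23 counterclockwise.
Balancing moments: m × 10 × 3.23 = 23, giving m = 23 / (10 × 3.23) = 0.712 kg.

m ≈ 0.712 kg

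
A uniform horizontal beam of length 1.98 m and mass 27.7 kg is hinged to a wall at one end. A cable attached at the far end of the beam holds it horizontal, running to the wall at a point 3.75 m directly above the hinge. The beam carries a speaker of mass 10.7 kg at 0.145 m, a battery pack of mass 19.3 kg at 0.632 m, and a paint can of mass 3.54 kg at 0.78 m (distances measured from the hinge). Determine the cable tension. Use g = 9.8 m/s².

Taking torques about the hinge:
Beam weight: 27.7 × 9.8 = 271.5 N down at 0.99 m → arm 0.99 m, τ = 271.5 × 0.99 = 268.8 N·m clockwise.
Speaker: 10.7 × 9.8 = 104.9 N down at 0.145 m → arm 0.145 m, τ = 104.9 × 0.145 = 15.21 N·m clockwise.
Battery pack: 19.3 × 9.8 = 189.1 N down at 0.632 m → arm 0.632 m, τ = 189.1 × 0.632 = 119.5 N·m clockwise.
Paint can: 3.54 × 9.8 = 34.69 N down at 0.78 m → arm 0.78 m, τ = 34.69 × 0.78 = 27.06 N·m clockwise.
Total clockwise load moment = 430.6 N·m.
The cable tension T acts at 1.98 m; only its component perpendicular to the beam, T sinθ, produces torque. sinθ = h/√(h²+d²) = 3.75/√(3.75²+1.98²) = 0.8843.
Balancing moments: T × 1.98 × 0.8843 = 430.6, giving T = 430.6 / 1.751 = 246 N.

T ≈ 246 N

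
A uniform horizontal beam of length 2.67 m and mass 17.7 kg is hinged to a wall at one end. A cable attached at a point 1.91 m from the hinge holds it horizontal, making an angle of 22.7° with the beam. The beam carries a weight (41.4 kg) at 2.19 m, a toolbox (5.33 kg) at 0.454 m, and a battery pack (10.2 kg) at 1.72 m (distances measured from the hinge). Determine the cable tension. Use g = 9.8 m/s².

T ≈ 1790 N

About the hinge:
Beam weight: 17.7 × 9.8 = 173.5 N down at 1.335 m → arm 1.335 m, τ = 173.5 × 1.335 = 231.6 N·m clockwise.
Weight: 41.4 × 9.8 = 405.7 N down at 2.19 m → arm 2.19 m, τ = 405.7 × 2.19 = 888.5 N·m clockwise.
Toolbox: 5.33 × 9.8 = 52.23 N down at 0.454 m → arm 0.454 m, τ = 52.23 × 0.454 = 23.71 N·m clockwise.
Battery pack: 10.2 × 9.8 = 99.96 N down at 1.72 m → arm 1.72 m, τ = 99.96 × 1.72 = 171.9 N·m clockwise.
Total clockwise load moment = 1316 N·m.
The cable tension T acts at 1.91 m; only its component perpendicular to the beam, T sinθ, produces torque. sin 22.7° = 0.3859.
For rotational equilibrium, T × 1.91 × 0.3859 = 1316, so T = 1316 / 0.7371 = 1790 N.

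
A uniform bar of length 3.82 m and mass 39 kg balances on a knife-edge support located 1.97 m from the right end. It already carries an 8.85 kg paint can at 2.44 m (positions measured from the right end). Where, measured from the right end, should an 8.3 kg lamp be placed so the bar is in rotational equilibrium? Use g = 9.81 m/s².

Sum moments about the knife-edge support (at 1.97 m from the right end) (the support reaction has zero arm there).
Beam weight: 39 × 9.81 = 382.6 N down at 1.91 m → arm 0.06 m, τ = 382.6 × 0.06 = 22.96 N·m clockwise.
Paint can: 8.85 × 9.81 = 86.82 N down at 2.44 m → arm 0.47 m, τ = 86.82 × 0.47 = 40.81 N·m counterclockwise.
Net moment of existing loads = 17.85 N·m counterclockwise.
The lamp weighs 8.3 × 9.81 = 81.42 N and must supply an equal clockwise moment, so its lever arm about the knife-edge support is 17.85 / 81.42 = 0.219 m.
That puts it at 1.97 − 0.219 = 1.75 m from the right end.

x ≈ 1.75 m from the right end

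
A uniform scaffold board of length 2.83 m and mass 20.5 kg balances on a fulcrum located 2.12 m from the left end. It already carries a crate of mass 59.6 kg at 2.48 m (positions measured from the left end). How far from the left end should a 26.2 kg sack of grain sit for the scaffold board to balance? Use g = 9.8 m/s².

x ≈ 1.85 m from the left end

Take moments about the fulcrum (at 2.12 m from the left end).
Beam weight: 20.5 × 9.8 = 200.9 N down at 1.415 m → arm 0.705 m, τ = 200.9 × 0.705 = 141.6 N·m counterclockwise.
Crate: 59.6 × 9.8 = 584.1 N down at 2.48 m → arm 0.36 m, τ = 584.1 × 0.36 = 210.3 N·m clockwise.
Net moment of existing loads = 68.7 N·m clockwise.
The sack of grain weighs 26.2 × 9.8 = 256.8 N and must supply an equal counterclockwise moment, so its lever arm about the fulcrum is 68.7 / 256.8 = 0.268 m.
That puts it at 2.12 − 0.268 = 1.85 m from the left end.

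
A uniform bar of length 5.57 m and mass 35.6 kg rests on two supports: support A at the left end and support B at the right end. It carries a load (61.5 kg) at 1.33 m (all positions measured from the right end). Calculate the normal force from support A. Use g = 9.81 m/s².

R_A ≈ 319 N

Choose support B as the axis so its reaction then has zero moment arm.
Beam weight: 35.6 × 9.81 = 349.2 N down at 2.785 m → arm 2.785 m, τ = 349.2 × 2.785 = 972.5 N·m counterclockwise.
Load: 61.5 × 9.81 = 603.3 N down at 1.33 m → arm 1.33 m, τ = 603.3 × 1.33 = 802.4 N·m counterclockwise.
Net load moment about support B = 1775 N·m counterclockwise.
Reaction R at support A is upward at 5.57 m, arm 5.57 m → moment R × 5.57 clockwise.
Στ = 0 ⇒ R × 5.57 = 1775 ⇒ R = 319 N.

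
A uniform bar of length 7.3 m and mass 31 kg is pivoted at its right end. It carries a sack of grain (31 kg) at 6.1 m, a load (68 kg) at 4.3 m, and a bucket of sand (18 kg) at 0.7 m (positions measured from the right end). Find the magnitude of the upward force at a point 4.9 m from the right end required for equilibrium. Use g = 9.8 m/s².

F ≈ 1210 N

Sum moments about the right end (the unknown pivot reaction has zero arm there).
Beam weight: 31 × 9.8 = 303.8 N down at 3.65 m → arm 3.65 m, τ = 303.8 × 3.65 = 1109 N·m counterclockwise.
Sack of grain: 31 × 9.8 = 303.8 N down at 6.1 m → arm 6.1 m, τ = 303.8 × 6.1 = 1853 N·m counterclockwise.
Load: 68 × 9.8 = 666.4 N down at 4.3 m → arm 4.3 m, τ = 666.4 × 4.3 = 2866 N·m counterclockwise.
Bucket of sand: 18 × 9.8 = 176.4 N down at 0.7 m → arm 0.7 m, τ = 176.4 × 0.7 = 123.5 N·m counterclockwise.
Net moment of the loads = 5952 N·m counterclockwise.
The upward force F acts at a point 4.9 m from the right end, arm 4.9 m, giving F × 4.9 clockwise.
Balancing moments: F × 4.9 = 5952, giving F = 5952 / 4.9 = 1210 N.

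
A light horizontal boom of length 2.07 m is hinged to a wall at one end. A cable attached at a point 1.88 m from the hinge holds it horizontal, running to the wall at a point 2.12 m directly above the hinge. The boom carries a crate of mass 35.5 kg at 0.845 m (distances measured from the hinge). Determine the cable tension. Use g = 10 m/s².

Sum moments about the hinge (the unknown hinge reaction has zero arm there).
Crate: 35.5 × 10 = 355 N down at 0.845 m → arm 0.845 m, τ = 355 × 0.845 = 300 N·m clockwise.
Total clockwise load moment = 300 N·m.
The cable tension T acts at 1.88 m; only its component perpendicular to the boom, T sinθ, produces torque. sinθ = h/√(h²+d²) = 2.12/√(2.12²+1.88²) = 0.7482.
For rotational equilibrium, T × 1.88 × 0.7482 = 300, so T = 300 / 1.407 = 213 N.

T ≈ 213 N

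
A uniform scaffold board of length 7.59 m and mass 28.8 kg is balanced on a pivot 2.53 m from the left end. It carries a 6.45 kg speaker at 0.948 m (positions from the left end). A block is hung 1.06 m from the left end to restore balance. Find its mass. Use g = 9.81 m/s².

m ≈ 17.8 kg

Choose the pivot (at 2.53 m from the left end) as the axis so the support reaction has zero arm there.
Beam weight: 28.8 × 9.81 = 282.5 N down at 3.795 m → arm 1.265 m, τ = 282.5 × 1.265 = 357.4 N·m clockwise.
Speaker: 6.45 × 9.81 = 63.27 N down at 0.948 m → arm 1.582 m, τ = 63.27 × 1.582 = 100.1 N·m counterclockwise.
Net moment of known loads = 257.3 N·m clockwise.
An unknown mass m at 1.06 m has arm 1.47 m; its moment is m·g·1.47 counterclockwise.
Balancing moments: m × 9.81 × 1.47 = 257.3, giving m = 257.3 / (9.81 × 1.47) = 17.8 kg.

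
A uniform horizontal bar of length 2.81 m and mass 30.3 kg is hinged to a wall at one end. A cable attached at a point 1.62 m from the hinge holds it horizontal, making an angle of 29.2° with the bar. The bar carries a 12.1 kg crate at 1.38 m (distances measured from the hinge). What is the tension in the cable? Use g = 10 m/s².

T ≈ 750 N

Taking torques about the hinge:
Beam weight: 30.3 × 10 = 303 N down at 1.405 m → arm 1.405 m, τ = 303 × 1.405 = 425.7 N·m clockwise.
Crate: 12.1 × 10 = 121 N down at 1.38 m → arm 1.38 m, τ = 121 × 1.38 = 167 N·m clockwise.
Total clockwise load moment = 592.7 N·m.
The cable tension T acts at 1.62 m; only its component perpendicular to the bar, T sinθ, produces torque. sin 29.2° = 0.4879.
For rotational equilibrium, T × 1.62 × 0.4879 = 592.7, so T = 592.7 / 0.7904 = 750 N.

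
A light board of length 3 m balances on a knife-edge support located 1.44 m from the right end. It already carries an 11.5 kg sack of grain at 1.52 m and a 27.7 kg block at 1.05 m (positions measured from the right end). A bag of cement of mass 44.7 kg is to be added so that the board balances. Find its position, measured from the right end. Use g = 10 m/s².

Sum moments about the knife-edge support (at 1.44 m from the right end) (the support reaction has zero arm there).
Sack of grain: 11.5 × 10 = 115 N down at 1.52 m → arm 0.08 m, τ = 115 × 0.08 = 9.2 N·m counterclockwise.
Block: 27.7 × 10 = 277 N down at 1.05 m → arm 0.39 m, τ = 277 × 0.39 = 108 N·m clockwise.
Net moment of existing loads = 98.8 N·m clockwise.
The bag of cement weighs 44.7 × 10 = 447 N and must supply an equal counterclockwise moment, so its lever arm about the knife-edge support is 98.8 / 447 = 0.221 m.
That puts it at 1.44 + 0.221 = 1.66 m from the right end.

x ≈ 1.66 m from the right end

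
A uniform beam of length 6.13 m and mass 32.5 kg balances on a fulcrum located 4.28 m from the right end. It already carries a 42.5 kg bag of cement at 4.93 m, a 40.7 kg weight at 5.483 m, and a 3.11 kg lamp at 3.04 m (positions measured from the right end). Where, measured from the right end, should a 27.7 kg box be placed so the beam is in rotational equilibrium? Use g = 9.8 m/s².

x ≈ 3.08 m from the right end

Sum moments about the fulcrum (at 4.28 m from the right end) (the support reaction has zero arm there).
Beam weight: 32.5 × 9.8 = 318.5 N down at 3.065 m → arm 1.215 m, τ = 318.5 × 1.215 = 387 N·m clockwise.
Bag of cement: 42.5 × 9.8 = 416.5 N down at 4.93 m → arm 0.65 m, τ = 416.5 × 0.65 = 270.7 N·m counterclockwise.
Weight: 40.7 × 9.8 = 398.9 N down at 5.483 m → arm 1.203 m, τ = 398.9 × 1.203 = 479.9 N·m counterclockwise.
Lamp: 3.11 × 9.8 = 30.48 N down at 3.04 m → arm 1.24 m, τ = 30.48 × 1.24 = 37.8 N·m clockwise.
Net moment of existing loads = 325.8 N·m counterclockwise.
The box weighs 27.7 × 9.8 = 271.5 N and must supply an equal clockwise moment, so its lever arm about the fulcrum is 325.8 / 271.5 = 1.2 m.
That puts it at 4.28 − 1.2 = 3.08 m from the right end.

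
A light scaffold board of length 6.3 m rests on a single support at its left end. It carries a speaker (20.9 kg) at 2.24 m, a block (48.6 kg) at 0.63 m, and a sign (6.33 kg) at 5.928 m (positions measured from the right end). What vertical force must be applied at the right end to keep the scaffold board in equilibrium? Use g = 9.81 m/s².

Take moments about the left end.
Speaker: 20.9 × 9.81 = 205 N down at 2.24 m → arm 4.06 m, τ = 205 × 4.06 = 832.3 N·m clockwise.
Block: 48.6 × 9.81 = 476.8 N down at 0.63 m → arm 5.67 m, τ = 476.8 × 5.67 = 2703 N·m clockwise.
Sign: 6.33 × 9.81 = 62.1 N down at 5.928 m → arm 0.372 m, τ = 62.1 × 0.372 = 23.1 N·m clockwise.
Net moment of the loads = 3558 N·m clockwise.
The upward force F acts at the right end, arm 6.3 m, giving F × 6.3 counterclockwise.
For rotational equilibrium, F × 6.3 = 3558, so F = 3558 / 6.3 = 565 N.

F ≈ 565 N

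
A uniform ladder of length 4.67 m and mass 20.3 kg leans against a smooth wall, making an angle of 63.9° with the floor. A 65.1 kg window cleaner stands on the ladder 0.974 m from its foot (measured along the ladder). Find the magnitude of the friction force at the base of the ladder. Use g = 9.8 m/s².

f ≈ 114 N

Take moments about the foot of the ladder.
Ladder weight 20.3×9.8 = 198.9 N acts at 2.335 m along the ladder; its horizontal arm is 2.335·cos63.9° = 1.027 m → τ = 204.3 N·m clockwise.
Window cleaner: 65.1×9.8 = 638 N at 0.974 m → arm 0.4285 m → τ = 273.4 N·m clockwise.
Wall normal N acts horizontally at the top; its moment arm is the height L sinθ = 4.67·sin63.9° = 4.194 m, counterclockwise.
Balancing moments: N × 4.194 = 477.7, giving N = 114 N.
ΣFx = 0: friction at the foot balances the wall's push, so f = N_wall = 114 N.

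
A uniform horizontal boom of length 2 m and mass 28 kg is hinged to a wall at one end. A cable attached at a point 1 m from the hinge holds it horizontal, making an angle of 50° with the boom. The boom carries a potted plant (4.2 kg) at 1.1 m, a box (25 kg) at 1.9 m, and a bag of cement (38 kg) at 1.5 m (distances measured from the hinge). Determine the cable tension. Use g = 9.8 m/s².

T ≈ 1750 N

Choose the hinge as the axis so the unknown hinge reaction has zero arm there.
Beam weight: 28 × 9.8 = 274.4 N down at 1 m → arm 1 m, τ = 274.4 × 1 = 274.4 N·m clockwise.
Potted plant: 4.2 × 9.8 = 41.16 N down at 1.1 m → arm 1.1 m, τ = 41.16 × 1.1 = 45.28 N·m clockwise.
Box: 25 × 9.8 = 245 N down at 1.9 m → arm 1.9 m, τ = 245 × 1.9 = 465.5 N·m clockwise.
Bag of cement: 38 × 9.8 = 372.4 N down at 1.5 m → arm 1.5 m, τ = 372.4 × 1.5 = 558.6 N·m clockwise.
Total clockwise load moment = 1344 N·m.
The cable tension T acts at 1 m; only its component perpendicular to the boom, T sinθ, produces torque. sin 50° = 0.766.
Setting net torque to zero: T × 1 × 0.766 = 1344 → T = 1344 / 0.766 = 1750 N.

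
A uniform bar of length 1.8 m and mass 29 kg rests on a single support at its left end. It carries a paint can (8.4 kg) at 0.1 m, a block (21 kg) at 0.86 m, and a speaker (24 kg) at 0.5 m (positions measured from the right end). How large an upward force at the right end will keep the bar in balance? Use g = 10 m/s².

Taking torques about the left end:
Beam weight: 29 × 10 = 290 N down at 0.9 m → arm 0.9 m, τ = 290 × 0.9 = 261 N·m clockwise.
Paint can: 8.4 × 10 = 84 N down at 0.1 m → arm 1.7 m, τ = 84 × 1.7 = 142.8 N·m clockwise.
Block: 21 × 10 = 210 N down at 0.86 m → arm 0.94 m, τ = 210 × 0.94 = 197.4 N·m clockwise.
Speaker: 24 × 10 = 240 N down at 0.5 m → arm 1.3 m, τ = 240 × 1.3 = 312 N·m clockwise.
Net moment of the loads = 913.2 N·m clockwise.
The upward force F acts at the right end, arm 1.8 m, giving F × 1.8 counterclockwise.
For rotational equilibrium, F × 1.8 = 913.2, so F = 913.2 / 1.8 = 507 N.

F ≈ 507 N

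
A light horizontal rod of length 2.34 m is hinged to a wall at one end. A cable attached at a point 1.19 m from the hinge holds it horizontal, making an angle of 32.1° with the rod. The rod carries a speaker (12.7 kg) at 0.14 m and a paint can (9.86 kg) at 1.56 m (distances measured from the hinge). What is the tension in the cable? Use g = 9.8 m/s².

Take moments about the hinge.
Speaker: 12.7 × 9.8 = 124.5 N down at 0.14 m → arm 0.14 m, τ = 124.5 × 0.14 = 17.43 N·m clockwise.
Paint can: 9.86 × 9.8 = 96.63 N down at 1.56 m → arm 1.56 m, τ = 96.63 × 1.56 = 150.7 N·m clockwise.
Total clockwise load moment = 168.1 N·m.
The cable tension T acts at 1.19 m; only its component perpendicular to the rod, T sinθ, produces torque. sin 32.1° = 0.5314.
For rotational equilibrium, T × 1.19 × 0.5314 = 168.1, so T = 168.1 / 0.6324 = 266 N.

T ≈ 266 N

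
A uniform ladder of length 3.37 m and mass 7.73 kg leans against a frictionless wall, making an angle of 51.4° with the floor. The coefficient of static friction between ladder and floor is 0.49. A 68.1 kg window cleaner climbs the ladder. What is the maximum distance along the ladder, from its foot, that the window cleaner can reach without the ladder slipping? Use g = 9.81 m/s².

d ≈ 2.11 m

Sum moments about the foot of the ladder (the floor normal and friction both act there and drop out).
Ladder weight 7.73×9.81 = 75.83 N acts at 1.685 m along the ladder; its horizontal arm is 1.685·cos51.4° = 1.051 m → τ = 79.7 N·m clockwise.
Window cleaner weight 68.1×9.81 = 668.1 N at distance d → arm d·cos51.4° → τ = 668.1·d·0.6239 clockwise.
Wall normal N at the top has arm L sinθ = 2.634 m counterclockwise, so Στ = 0 gives N·2.634 = 79.7 + 416.8·d.
ΣFy = 0 ⇒ N_floor = 743.9 N, so the maximum friction is μ_s·N_floor = 0.49×743.9 = 364.5 N. ΣFx = 0 ⇒ N_wall = f, so at the slipping point N = 364.5 N.
Substituting: 364.5×2.634 = 79.7 + 416.8·d ⇒ d = (960.1 − 79.7) / 416.8 = 2.11 m.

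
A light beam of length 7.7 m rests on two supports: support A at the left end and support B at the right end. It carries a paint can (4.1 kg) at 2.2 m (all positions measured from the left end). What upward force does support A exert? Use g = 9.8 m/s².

R_A ≈ 28.7 N

Sum moments about support B (its reaction then has zero moment arm).
Paint can: 4.1 × 9.8 = 40.18 N down at 2.2 m → arm 5.5 m, τ = 40.18 × 5.5 = 221 N·m counterclockwise.
Net load moment about support B = 221 N·m counterclockwise.
Reaction R at support A is upward at 0 m, arm 7.7 m → moment R × 7.7 clockwise.
Balancing moments: R × 7.7 = 221, giving R = 28.7 N.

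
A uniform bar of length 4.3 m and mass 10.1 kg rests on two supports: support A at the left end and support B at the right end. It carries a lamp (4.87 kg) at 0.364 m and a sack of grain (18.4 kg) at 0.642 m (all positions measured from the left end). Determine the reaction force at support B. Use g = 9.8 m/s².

Take moments about support A.
Beam weight: 10.1 × 9.8 = 98.98 N down at 2.15 m → arm 2.15 m, τ = 98.98 × 2.15 = 212.8 N·m clockwise.
Lamp: 4.87 × 9.8 = 47.73 N down at 0.364 m → arm 0.364 m, τ = 47.73 × 0.364 = 17.37 N·m clockwise.
Sack of grain: 18.4 × 9.8 = 180.3 N down at 0.642 m → arm 0.642 m, τ = 180.3 × 0.642 = 115.8 N·m clockwise.
Net load moment about support A = 346 N·m clockwise.
Reaction R at support B is upward at 4.3 m, arm 4.3 m → moment R × 4.3 counterclockwise.
Setting net torque to zero: R × 4.3 = 346 → R = 80.5 N.

R_B ≈ 80.5 N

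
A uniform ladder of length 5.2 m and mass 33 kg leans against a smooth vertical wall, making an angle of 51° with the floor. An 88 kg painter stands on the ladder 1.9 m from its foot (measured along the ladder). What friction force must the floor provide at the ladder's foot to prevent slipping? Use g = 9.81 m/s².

f ≈ 387 N

Choose the foot of the ladder as the axis so the floor normal and friction both act there and drop out.
Ladder weight 33×9.81 = 323.7 N acts at 2.6 m along the ladder; its horizontal arm is 2.6·cos51° = 1.636 m → τ = 529.6 N·m clockwise.
Painter: 88×9.81 = 863.3 N at 1.9 m → arm 1.196 m → τ = 1033 N·m clockwise.
Wall normal N acts horizontally at the top; its moment arm is the height L sinθ = 5.2·sin51° = 4.041 m, counterclockwise.
Balancing moments: N × 4.041 = 1563, giving N = 387 N.
ΣFx = 0: friction at the foot balances the wall's push, so f = N_wall = 387 N.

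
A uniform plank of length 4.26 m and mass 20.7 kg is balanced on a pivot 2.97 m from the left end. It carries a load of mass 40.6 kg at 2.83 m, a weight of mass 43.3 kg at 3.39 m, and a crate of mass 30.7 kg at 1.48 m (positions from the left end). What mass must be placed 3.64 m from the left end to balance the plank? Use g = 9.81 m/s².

m ≈ 75.6 kg

Sum moments about the pivot (at 2.97 m from the left end) (the support reaction has zero arm there).
Beam weight: 20.7 × 9.81 = 203.1 N down at 2.13 m → arm 0.84 m, τ = 203.1 × 0.84 = 170.6 N·m counterclockwise.
Load: 40.6 × 9.81 = 398.3 N down at 2.83 m → arm 0.14 m, τ = 398.3 × 0.14 = 55.76 N·m counterclockwise.
Weight: 43.3 × 9.81 = 424.8 N down at 3.39 m → arm 0.42 m, τ = 424.8 × 0.42 = 178.4 N·m clockwise.
Crate: 30.7 × 9.81 = 301.2 N down at 1.48 m → arm 1.49 m, τ = 301.2 × 1.49 = 448.8 N·m counterclockwise.
Net moment of known loads = 496.8 N·m counterclockwise.
An unknown mass m at 3.64 m has arm 0.67 m; its moment is m·g·0.67 clockwise.
Στ = 0 ⇒ m × 9.81 × 0.67 = 496.8 ⇒ m = 496.8 / (9.81 × 0.67) = 75.6 kg.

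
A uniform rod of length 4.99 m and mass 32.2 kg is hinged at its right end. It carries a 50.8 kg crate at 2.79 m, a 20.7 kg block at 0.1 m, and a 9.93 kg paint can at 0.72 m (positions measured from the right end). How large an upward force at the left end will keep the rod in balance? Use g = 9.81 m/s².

About the right end:
Beam weight: 32.2 × 9.81 = 315.9 N down at 2.495 m → arm 2.495 m, τ = 315.9 × 2.495 = 788.2 N·m counterclockwise.
Crate: 50.8 × 9.81 = 498.3 N down at 2.79 m → arm 2.79 m, τ = 498.3 × 2.79 = 1390 N·m counterclockwise.
Block: 20.7 × 9.81 = 203.1 N down at 0.1 m → arm 0.1 m, τ = 203.1 × 0.1 = 20.31 N·m counterclockwise.
Paint can: 9.93 × 9.81 = 97.41 N down at 0.72 m → arm 0.72 m, τ = 97.41 × 0.72 = 70.14 N·m counterclockwise.
Net moment of the loads = 2269 N·m counterclockwise.
The upward force F acts at the left end, arm 4.99 m, giving F × 4.99 clockwise.
Balancing moments: F × 4.99 = 2269, giving F = 2269 / 4.99 = 455 N.

F ≈ 455 N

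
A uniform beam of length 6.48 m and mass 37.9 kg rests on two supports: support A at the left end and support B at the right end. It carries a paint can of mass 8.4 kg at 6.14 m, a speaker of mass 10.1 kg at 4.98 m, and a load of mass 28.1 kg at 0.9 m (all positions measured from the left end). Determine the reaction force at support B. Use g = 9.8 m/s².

Sum moments about support A (its reaction then has zero moment arm).
Beam weight: 37.9 × 9.8 = 371.4 N down at 3.24 m → arm 3.24 m, τ = 371.4 × 3.24 = 1203 N·m clockwise.
Paint can: 8.4 × 9.8 = 82.32 N down at 6.14 m → arm 6.14 m, τ = 82.32 × 6.14 = 505.4 N·m clockwise.
Speaker: 10.1 × 9.8 = 98.98 N down at 4.98 m → arm 4.98 m, τ = 98.98 × 4.98 = 492.9 N·m clockwise.
Load: 28.1 × 9.8 = 275.4 N down at 0.9 m → arm 0.9 m, τ = 275.4 × 0.9 = 247.9 N·m clockwise.
Net load moment about support A = 2449 N·m clockwise.
Reaction R at support B is upward at 6.48 m, arm 6.48 m → moment R × 6.48 counterclockwise.
Balancing moments: R × 6.48 = 2449, giving R = 378 N.

R_B ≈ 378 N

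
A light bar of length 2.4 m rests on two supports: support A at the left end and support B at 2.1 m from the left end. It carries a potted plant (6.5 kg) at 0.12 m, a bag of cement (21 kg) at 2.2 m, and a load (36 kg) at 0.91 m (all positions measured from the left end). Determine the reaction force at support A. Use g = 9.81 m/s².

R_A ≈ 250 N

Choose support B as the axis so its reaction then has zero moment arm.
Potted plant: 6.5 × 9.81 = 63.77 N down at 0.12 m → arm 1.98 m, τ = 63.77 × 1.98 = 126.3 N·m counterclockwise.
Bag of cement: 21 × 9.81 = 206 N down at 2.2 m → arm 0.1 m, τ = 206 × 0.1 = 20.6 N·m clockwise.
Load: 36 × 9.81 = 353.2 N down at 0.91 m → arm 1.19 m, τ = 353.2 × 1.19 = 420.3 N·m counterclockwise.
Net load moment about support B = 526 N·m counterclockwise.
Reaction R at support A is upward at 0 m, arm 2.1 m → moment R × 2.1 clockwise.
Balancing moments: R × 2.1 = 526, giving R = 250 N.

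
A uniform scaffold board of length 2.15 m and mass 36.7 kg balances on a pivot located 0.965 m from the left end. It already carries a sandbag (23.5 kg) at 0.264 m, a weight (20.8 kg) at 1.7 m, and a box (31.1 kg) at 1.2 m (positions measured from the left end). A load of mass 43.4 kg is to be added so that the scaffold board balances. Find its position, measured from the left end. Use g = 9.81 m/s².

x ≈ 0.731 m from the left end

Taking torques about the pivot (at 0.965 m from the left end):
Beam weight: 36.7 × 9.81 = 360 N down at 1.075 m → arm 0.11 m, τ = 360 × 0.11 = 39.6 N·m clockwise.
Sandbag: 23.5 × 9.81 = 230.5 N down at 0.264 m → arm 0.701 m, τ = 230.5 × 0.701 = 161.6 N·m counterclockwise.
Weight: 20.8 × 9.81 = 204 N down at 1.7 m → arm 0.735 m, τ = 204 × 0.735 = 149.9 N·m clockwise.
Box: 31.1 × 9.81 = 305.1 N down at 1.2 m → arm 0.235 m, τ = 305.1 × 0.235 = 71.7 N·m clockwise.
Net moment of existing loads = 99.6 N·m clockwise.
The load weighs 43.4 × 9.81 = 425.8 N and must supply an equal counterclockwise moment, so its lever arm about the pivot is 99.6 / 425.8 = 0.234 m.
That puts it at 0.965 − 0.234 = 0.731 m from the left end.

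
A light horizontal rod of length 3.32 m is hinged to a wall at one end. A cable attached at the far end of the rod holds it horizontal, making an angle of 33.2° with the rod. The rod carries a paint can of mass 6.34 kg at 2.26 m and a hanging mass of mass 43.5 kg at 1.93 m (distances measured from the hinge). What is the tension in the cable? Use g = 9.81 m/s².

T ≈ 530 N

Choose the hinge as the axis so the unknown hinge reaction has zero arm there.
Paint can: 6.34 × 9.81 = 62.2 N down at 2.26 m → arm 2.26 m, τ = 62.2 × 2.26 = 140.6 N·m clockwise.
Hanging mass: 43.5 × 9.81 = 426.7 N down at 1.93 m → arm 1.93 m, τ = 426.7 × 1.93 = 823.5 N·m clockwise.
Total clockwise load moment = 964.1 N·m.
The cable tension T acts at 3.32 m; only its component perpendicular to the rod, T sinθ, produces torque. sin 33.2° = 0.5476.
Στ = 0 ⇒ T × 3.32 × 0.5476 = 964.1 ⇒ T = 964.1 / 1.818 = 530 N.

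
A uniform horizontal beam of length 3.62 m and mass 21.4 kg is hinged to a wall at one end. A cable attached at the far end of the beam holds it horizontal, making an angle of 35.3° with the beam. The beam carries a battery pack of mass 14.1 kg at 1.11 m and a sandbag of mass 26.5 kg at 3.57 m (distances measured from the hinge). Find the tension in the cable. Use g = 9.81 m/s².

Taking torques about the hinge:
Beam weight: 21.4 × 9.81 = 209.9 N down at 1.81 m → arm 1.81 m, τ = 209.9 × 1.81 = 379.9 N·m clockwise.
Battery pack: 14.1 × 9.81 = 138.3 N down at 1.11 m → arm 1.11 m, τ = 138.3 × 1.11 = 153.5 N·m clockwise.
Sandbag: 26.5 × 9.81 = 260 N down at 3.57 m → arm 3.57 m, τ = 260 × 3.57 = 928.2 N·m clockwise.
Total clockwise load moment = 1462 N·m.
The cable tension T acts at 3.62 m; only its component perpendicular to the beam, T sinθ, produces torque. sin 35.3° = 0.5779.
Στ = 0 ⇒ T × 3.62 × 0.5779 = 1462 ⇒ T = 1462 / 2.092 = 699 N.

T ≈ 699 N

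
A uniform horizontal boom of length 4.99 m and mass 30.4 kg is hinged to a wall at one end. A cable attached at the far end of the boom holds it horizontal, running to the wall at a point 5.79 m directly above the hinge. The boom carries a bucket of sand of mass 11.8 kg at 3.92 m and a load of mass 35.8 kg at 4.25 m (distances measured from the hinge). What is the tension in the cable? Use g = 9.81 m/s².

T ≈ 712 N

Taking torques about the hinge:
Beam weight: 30.4 × 9.81 = 298.2 N down at 2.495 m → arm 2.495 m, τ = 298.2 × 2.495 = 744 N·m clockwise.
Bucket of sand: 11.8 × 9.81 = 115.8 N down at 3.92 m → arm 3.92 m, τ = 115.8 × 3.92 = 453.9 N·m clockwise.
Load: 35.8 × 9.81 = 351.2 N down at 4.25 m → arm 4.25 m, τ = 351.2 × 4.25 = 1493 N·m clockwise.
Total clockwise load moment = 2691 N·m.
The cable tension T acts at 4.99 m; only its component perpendicular to the boom, T sinθ, produces torque. sinθ = h/√(h²+d²) = 5.79/√(5.79²+4.99²) = 0.7575.
Balancing moments: T × 4.99 × 0.7575 = 2691, giving T = 2691 / 3.78 = 712 N.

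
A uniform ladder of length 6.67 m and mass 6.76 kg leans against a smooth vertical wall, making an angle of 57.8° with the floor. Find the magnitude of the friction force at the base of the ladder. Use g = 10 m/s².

f ≈ 21.3 N

Choose the foot of the ladder as the axis so the floor normal and friction both act there and drop out.
Ladder weight 6.76×10 = 67.6 N acts at 3.335 m along the ladder; its horizontal arm is 3.335·cos57.8° = 1.777 m → τ = 120.1 N·m clockwise.
Wall normal N acts horizontally at the top; its moment arm is the height L sinθ = 6.67·sin57.8° = 5.644 m, counterclockwise.
Στ = 0 ⇒ N × 5.644 = 120.1 ⇒ N = 21.3 N.
ΣFx = 0: friction at the foot balances the wall's push, so f = N_wall = 21.3 N.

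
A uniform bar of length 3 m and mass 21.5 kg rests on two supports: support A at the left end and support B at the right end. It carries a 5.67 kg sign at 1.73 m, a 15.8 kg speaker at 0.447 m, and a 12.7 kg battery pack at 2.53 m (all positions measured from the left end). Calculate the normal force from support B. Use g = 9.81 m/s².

R_B ≈ 266 N

Choose support A as the axis so its reaction then has zero moment arm.
Beam weight: 21.5 × 9.81 = 210.9 N down at 1.5 m → arm 1.5 m, τ = 210.9 × 1.5 = 316.4 N·m clockwise.
Sign: 5.67 × 9.81 = 55.62 N down at 1.73 m → arm 1.73 m, τ = 55.62 × 1.73 = 96.22 N·m clockwise.
Speaker: 15.8 × 9.81 = 155 N down at 0.447 m → arm 0.447 m, τ = 155 × 0.447 = 69.28 N·m clockwise.
Battery pack: 12.7 × 9.81 = 124.6 N down at 2.53 m → arm 2.53 m, τ = 124.6 × 2.53 = 315.2 N·m clockwise.
Net load moment about support A = 797.1 N·m clockwise.
Reaction R at support B is upward at 3 m, arm 3 m → moment R × 3 counterclockwise.
Στ = 0 ⇒ R × 3 = 797.1 ⇒ R = 266 N.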